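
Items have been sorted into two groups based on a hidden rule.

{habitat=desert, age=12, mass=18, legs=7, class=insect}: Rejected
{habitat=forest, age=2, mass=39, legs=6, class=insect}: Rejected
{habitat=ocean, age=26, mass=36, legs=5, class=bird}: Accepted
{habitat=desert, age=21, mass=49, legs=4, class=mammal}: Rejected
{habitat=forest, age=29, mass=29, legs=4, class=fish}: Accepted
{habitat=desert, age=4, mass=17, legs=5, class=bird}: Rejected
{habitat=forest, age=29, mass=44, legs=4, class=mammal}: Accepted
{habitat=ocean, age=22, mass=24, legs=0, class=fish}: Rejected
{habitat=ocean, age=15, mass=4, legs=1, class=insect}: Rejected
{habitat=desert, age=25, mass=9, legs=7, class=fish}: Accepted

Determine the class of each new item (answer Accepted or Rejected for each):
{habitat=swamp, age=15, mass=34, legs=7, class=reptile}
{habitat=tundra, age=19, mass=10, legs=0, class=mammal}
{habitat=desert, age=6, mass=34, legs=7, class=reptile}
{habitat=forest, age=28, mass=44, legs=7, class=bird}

Rejected, Rejected, Rejected, Accepted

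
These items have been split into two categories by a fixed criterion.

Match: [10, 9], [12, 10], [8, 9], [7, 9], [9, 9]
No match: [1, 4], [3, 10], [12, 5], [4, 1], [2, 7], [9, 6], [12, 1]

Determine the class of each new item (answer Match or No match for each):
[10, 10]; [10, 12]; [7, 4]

Match, Match, No match

Rule: min ≥ 7. This holds for each 'Match' example and fails for each 'No match' one.
[10, 10]: Match (min 10). [10, 12]: Match (min 10). [7, 4]: No match (min 4).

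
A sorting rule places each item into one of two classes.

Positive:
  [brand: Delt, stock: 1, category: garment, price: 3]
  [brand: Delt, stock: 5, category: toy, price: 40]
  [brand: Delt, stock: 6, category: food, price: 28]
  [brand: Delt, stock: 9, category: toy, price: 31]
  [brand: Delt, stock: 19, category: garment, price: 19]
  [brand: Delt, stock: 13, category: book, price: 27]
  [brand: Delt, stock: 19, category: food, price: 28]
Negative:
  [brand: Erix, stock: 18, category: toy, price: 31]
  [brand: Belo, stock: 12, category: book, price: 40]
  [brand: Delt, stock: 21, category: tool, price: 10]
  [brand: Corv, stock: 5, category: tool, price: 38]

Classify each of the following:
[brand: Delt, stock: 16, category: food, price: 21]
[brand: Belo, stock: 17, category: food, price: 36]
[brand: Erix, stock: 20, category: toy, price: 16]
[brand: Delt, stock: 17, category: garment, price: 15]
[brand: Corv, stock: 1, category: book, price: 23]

The rule appears to be: brand is Delt AND stock ≤ 19.

Positive, Negative, Negative, Positive, Negative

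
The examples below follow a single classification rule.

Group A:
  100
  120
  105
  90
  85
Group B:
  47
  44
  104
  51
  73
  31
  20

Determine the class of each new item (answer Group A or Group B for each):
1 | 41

Group B, Group B

All 'Group A' examples share one property — multiple of 5 AND at least 31 — and every 'Group B' example lacks it.
1: 1 = 5·0 + 1, 1 < 31, does not pass → Group B. 41: 41 = 5·8 + 1, 41 ≥ 31, does not pass → Group B.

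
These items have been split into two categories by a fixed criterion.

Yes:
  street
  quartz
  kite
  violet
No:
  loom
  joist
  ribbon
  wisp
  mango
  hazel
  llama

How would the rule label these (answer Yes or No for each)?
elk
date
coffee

One predicate separates the groups cleanly: even length AND contains 't'.
elk — length 3, no 't', hence No. date — length 4, has 't', hence Yes. coffee — length 6, no 't', hence No.

No, Yes, No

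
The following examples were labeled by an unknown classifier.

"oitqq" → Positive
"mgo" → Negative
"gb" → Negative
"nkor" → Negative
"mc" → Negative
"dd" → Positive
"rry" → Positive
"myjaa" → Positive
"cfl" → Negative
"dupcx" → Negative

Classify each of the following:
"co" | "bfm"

Negative, Negative

The rule appears to be: has a double letter.
Negative: "co", since no doubled letter. Negative: "bfm", since no doubled letter.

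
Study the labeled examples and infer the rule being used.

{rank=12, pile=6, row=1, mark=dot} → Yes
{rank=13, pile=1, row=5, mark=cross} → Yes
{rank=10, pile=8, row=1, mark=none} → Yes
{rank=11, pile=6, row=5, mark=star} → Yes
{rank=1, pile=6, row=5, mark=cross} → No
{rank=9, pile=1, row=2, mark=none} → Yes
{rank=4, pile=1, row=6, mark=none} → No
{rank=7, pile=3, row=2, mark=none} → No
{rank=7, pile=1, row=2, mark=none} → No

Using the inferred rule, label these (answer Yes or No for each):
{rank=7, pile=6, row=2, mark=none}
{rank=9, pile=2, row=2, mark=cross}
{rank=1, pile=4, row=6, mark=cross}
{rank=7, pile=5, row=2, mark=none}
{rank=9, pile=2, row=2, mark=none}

No, Yes, No, No, Yes

The rule appears to be: rank ≥ 9.
{rank=7, pile=6, row=2, mark=none}: rank = 7 — fails the rule, so No.
{rank=9, pile=2, row=2, mark=cross}: rank = 9 — matches, so Yes.
{rank=1, pile=4, row=6, mark=cross}: rank = 1 — fails the rule, so No.
{rank=7, pile=5, row=2, mark=none}: rank = 7 — fails the rule, so No.
{rank=9, pile=2, row=2, mark=none}: rank = 9 — matches, so Yes.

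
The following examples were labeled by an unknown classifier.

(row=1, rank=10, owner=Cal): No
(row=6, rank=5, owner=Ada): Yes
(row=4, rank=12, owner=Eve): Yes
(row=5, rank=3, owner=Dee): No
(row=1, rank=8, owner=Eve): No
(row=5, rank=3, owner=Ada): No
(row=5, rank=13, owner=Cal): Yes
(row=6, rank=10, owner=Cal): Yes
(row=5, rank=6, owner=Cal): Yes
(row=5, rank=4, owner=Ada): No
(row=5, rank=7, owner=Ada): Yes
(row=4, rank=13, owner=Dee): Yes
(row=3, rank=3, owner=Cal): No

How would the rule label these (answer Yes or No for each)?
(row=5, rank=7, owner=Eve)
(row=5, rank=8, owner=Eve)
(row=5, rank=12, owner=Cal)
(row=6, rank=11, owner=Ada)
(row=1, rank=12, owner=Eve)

Yes, Yes, Yes, Yes, No

The common property of the 'Yes' items is: row ≥ 3 AND rank ≥ 5. No 'No' item has it.
Yes: (row=5, rank=7, owner=Eve), since row = 5, rank = 7. Yes: (row=5, rank=8, owner=Eve), since row = 5, rank = 8. Yes: (row=5, rank=12, owner=Cal), since row = 5, rank = 12. Yes: (row=6, rank=11, owner=Ada), since row = 6, rank = 11. No: (row=1, rank=12, owner=Eve), since row = 1, rank = 12.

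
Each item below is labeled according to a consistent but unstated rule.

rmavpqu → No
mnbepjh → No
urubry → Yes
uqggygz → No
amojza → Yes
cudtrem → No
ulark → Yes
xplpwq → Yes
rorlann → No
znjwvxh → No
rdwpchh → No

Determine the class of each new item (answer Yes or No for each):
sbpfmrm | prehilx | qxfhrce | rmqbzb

The classifier is using: length ≤ 6.

No, No, No, Yes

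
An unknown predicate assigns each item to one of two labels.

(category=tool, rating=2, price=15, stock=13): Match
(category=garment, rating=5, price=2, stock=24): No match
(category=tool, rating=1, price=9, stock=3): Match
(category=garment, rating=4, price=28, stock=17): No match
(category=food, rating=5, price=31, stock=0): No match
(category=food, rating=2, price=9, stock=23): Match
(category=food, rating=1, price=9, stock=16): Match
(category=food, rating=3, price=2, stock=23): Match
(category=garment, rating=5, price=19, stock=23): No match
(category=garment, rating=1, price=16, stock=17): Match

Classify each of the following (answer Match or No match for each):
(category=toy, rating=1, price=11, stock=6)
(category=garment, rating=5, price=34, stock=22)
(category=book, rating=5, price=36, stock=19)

Match, No match, No match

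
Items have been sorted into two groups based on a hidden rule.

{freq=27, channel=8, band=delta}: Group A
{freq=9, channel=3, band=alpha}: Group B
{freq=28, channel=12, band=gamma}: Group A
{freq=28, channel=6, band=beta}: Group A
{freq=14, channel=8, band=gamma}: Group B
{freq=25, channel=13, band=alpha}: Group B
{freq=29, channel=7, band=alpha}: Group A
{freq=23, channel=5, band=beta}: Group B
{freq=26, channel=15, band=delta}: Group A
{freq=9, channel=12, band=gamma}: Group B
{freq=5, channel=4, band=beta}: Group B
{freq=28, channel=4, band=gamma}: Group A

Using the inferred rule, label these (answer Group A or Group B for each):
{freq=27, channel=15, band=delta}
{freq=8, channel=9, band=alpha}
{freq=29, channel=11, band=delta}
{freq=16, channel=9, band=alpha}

Group A, Group B, Group A, Group B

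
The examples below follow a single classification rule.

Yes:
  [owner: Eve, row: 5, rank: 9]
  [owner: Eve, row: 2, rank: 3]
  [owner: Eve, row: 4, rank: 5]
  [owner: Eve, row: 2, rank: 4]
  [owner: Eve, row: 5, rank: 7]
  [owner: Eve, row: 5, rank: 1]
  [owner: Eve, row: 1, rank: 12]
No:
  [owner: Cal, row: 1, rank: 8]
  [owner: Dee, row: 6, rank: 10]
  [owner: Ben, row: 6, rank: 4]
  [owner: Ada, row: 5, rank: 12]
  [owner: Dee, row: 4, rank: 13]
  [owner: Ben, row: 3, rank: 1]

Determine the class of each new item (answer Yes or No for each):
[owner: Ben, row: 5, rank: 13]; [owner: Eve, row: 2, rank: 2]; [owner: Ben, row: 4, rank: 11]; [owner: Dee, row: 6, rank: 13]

Every 'Yes' example satisfies: owner is Eve. None of the 'No' examples do.
No: [owner: Ben, row: 5, rank: 13], since owner is Ben. Yes: [owner: Eve, row: 2, rank: 2], since owner is Eve. No: [owner: Ben, row: 4, rank: 11], since owner is Ben. No: [owner: Dee, row: 6, rank: 13], since owner is Dee.

No, Yes, No, No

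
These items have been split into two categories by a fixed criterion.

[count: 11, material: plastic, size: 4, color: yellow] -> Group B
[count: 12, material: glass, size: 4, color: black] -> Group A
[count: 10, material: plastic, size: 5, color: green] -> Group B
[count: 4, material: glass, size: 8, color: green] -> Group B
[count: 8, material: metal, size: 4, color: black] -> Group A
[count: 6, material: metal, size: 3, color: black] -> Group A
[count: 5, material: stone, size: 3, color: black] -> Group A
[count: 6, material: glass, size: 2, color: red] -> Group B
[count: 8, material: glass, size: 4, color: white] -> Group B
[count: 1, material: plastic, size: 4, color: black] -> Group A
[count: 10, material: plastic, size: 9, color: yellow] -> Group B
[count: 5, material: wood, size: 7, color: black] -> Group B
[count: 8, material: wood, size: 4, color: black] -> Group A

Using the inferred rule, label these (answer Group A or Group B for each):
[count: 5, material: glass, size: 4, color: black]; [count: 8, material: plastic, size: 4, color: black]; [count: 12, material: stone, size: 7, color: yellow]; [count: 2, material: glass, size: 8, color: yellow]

Rule: color is black AND size ≤ 4. This holds for each 'Group A' example and fails for each 'Group B' one.

Group A, Group A, Group B, Group B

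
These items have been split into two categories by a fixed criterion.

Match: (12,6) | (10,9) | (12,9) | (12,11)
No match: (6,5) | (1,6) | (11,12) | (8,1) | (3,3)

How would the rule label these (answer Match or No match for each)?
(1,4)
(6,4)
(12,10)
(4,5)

The distinguishing property — sum ≥ 18 AND first is even — holds for all the 'Match' cases and none of the 'No match' cases.
(1,4) — 1+4 = 5, first 1, hence No match. (6,4) — 6+4 = 10, first 6, hence No match. (12,10) — 12+10 = 22, first 12, hence Match. (4,5) — 4+5 = 9, first 4, hence No match.

No match, No match, Match, No match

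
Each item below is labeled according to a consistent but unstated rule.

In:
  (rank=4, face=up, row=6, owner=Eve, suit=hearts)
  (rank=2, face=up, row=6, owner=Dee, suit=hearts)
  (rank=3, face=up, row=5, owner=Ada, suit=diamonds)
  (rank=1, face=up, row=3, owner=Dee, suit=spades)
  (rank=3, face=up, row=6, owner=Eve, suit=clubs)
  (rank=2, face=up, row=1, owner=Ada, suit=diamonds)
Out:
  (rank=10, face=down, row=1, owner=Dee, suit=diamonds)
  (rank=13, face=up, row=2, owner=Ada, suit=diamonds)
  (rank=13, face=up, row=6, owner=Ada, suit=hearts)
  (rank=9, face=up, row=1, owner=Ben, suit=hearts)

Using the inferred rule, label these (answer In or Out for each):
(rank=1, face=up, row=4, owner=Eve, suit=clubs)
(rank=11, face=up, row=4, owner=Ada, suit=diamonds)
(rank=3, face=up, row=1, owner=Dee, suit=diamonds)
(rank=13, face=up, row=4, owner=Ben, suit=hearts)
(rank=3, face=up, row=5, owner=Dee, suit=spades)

One predicate separates the groups cleanly: rank ≤ 4.
(rank=1, face=up, row=4, owner=Eve, suit=clubs) → rank = 1 → In.
(rank=11, face=up, row=4, owner=Ada, suit=diamonds) → rank = 11 → Out.
(rank=3, face=up, row=1, owner=Dee, suit=diamonds) → rank = 3 → In.
(rank=13, face=up, row=4, owner=Ben, suit=hearts) → rank = 13 → Out.
(rank=3, face=up, row=5, owner=Dee, suit=spades) → rank = 3 → In.

In, Out, In, Out, In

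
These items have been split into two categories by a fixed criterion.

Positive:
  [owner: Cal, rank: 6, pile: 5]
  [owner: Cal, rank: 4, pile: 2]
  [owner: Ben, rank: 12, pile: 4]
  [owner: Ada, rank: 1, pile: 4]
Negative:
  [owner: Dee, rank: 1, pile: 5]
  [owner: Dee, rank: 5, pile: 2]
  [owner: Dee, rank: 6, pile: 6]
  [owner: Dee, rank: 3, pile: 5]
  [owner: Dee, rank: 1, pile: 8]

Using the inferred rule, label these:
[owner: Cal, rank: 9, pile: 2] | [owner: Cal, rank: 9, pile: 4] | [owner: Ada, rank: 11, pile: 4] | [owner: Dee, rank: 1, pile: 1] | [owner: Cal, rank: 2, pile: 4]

The distinguishing property — owner is not Dee — holds for all the 'Positive' cases and none of the 'Negative' cases.
[owner: Cal, rank: 9, pile: 2]: owner is Cal, qualifies → Positive. [owner: Cal, rank: 9, pile: 4]: owner is Cal, qualifies → Positive. [owner: Ada, rank: 11, pile: 4]: owner is Ada, qualifies → Positive. [owner: Dee, rank: 1, pile: 1]: owner is Dee, doesn't match → Negative. [owner: Cal, rank: 2, pile: 4]: owner is Cal, qualifies → Positive.

Positive, Positive, Positive, Negative, Positive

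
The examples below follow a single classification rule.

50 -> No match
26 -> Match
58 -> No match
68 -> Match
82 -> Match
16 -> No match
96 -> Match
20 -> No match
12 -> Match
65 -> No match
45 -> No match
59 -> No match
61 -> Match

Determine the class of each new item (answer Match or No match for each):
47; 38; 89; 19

Checking candidate rules against both groups, what survives is: ≡ 5 (mod 7).
47: 47 mod 7 = 5, passes → Match.
38: 38 mod 7 = 3, does not fit → No match.
89: 89 mod 7 = 5, passes → Match.
19: 19 mod 7 = 5, passes → Match.

Match, No match, Match, Match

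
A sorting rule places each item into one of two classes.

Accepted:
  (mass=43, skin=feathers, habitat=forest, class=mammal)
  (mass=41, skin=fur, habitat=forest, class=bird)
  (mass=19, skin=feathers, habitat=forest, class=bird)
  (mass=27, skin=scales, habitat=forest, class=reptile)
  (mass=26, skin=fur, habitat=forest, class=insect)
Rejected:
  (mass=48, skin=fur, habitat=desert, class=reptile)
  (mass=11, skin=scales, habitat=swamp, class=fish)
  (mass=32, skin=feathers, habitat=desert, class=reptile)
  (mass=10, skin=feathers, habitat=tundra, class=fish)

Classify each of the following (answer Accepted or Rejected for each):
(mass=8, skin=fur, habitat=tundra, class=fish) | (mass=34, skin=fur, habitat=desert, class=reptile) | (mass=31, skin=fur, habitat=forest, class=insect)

Rejected, Rejected, Accepted

One predicate separates the groups cleanly: habitat is forest.
(mass=8, skin=fur, habitat=tundra, class=fish) → habitat is tundra → Rejected.
(mass=34, skin=fur, habitat=desert, class=reptile) → habitat is desert → Rejected.
(mass=31, skin=fur, habitat=forest, class=insect) → habitat is forest → Accepted.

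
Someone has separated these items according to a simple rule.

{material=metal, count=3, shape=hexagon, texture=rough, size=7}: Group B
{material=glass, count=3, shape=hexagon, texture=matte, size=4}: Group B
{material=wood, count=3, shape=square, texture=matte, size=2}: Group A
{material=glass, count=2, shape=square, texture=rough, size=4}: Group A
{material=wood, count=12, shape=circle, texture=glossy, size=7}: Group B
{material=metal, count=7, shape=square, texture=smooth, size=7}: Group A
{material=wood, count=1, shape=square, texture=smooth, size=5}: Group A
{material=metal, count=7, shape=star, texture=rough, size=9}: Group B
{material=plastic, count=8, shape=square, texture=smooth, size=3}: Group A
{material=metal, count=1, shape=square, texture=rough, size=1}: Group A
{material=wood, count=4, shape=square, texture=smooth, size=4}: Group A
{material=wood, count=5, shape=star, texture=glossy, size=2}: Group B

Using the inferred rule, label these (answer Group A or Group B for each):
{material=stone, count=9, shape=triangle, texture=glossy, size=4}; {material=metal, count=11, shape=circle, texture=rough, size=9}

Looking at the examples, the only property every 'Group A' case has and every 'Group B' case lacks is: shape is square.
Group B: {material=stone, count=9, shape=triangle, texture=glossy, size=4}, since shape is triangle. Group B: {material=metal, count=11, shape=circle, texture=rough, size=9}, since shape is circle.

Group B, Group B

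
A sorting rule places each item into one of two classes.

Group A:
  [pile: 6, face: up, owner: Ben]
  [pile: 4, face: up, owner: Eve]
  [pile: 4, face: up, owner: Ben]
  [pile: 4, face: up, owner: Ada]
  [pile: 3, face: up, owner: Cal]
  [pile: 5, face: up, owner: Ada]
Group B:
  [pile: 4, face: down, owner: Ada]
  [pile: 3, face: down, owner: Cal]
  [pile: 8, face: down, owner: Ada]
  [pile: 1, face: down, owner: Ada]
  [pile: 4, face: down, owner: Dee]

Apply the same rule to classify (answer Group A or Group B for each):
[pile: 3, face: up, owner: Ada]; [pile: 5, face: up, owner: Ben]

The rule appears to be: face is up.
Group A: [pile: 3, face: up, owner: Ada], since face is up. Group A: [pile: 5, face: up, owner: Ben], since face is up.

Group A, Group A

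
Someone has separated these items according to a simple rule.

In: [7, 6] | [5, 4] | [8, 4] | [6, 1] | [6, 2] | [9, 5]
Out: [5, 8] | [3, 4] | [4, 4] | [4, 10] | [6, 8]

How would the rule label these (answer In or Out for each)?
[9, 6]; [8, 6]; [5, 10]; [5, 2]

In, In, Out, In

Checking candidate rules against both groups, what survives is: first > second.
[9, 6] → 9 > 6 → In. [8, 6] → 8 > 6 → In. [5, 10] → 5 < 10 → Out. [5, 2] → 5 > 2 → In.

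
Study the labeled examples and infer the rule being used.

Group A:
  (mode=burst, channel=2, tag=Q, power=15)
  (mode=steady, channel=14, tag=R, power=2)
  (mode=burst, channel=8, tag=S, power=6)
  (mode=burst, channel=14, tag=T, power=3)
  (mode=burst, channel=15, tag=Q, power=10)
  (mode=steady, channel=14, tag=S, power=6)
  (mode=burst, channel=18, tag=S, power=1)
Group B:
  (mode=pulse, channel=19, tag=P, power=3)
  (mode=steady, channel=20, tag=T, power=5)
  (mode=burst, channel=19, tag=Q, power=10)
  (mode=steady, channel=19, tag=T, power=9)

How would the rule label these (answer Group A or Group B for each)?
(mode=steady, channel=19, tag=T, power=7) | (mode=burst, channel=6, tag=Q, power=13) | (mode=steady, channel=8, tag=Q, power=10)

Group B, Group A, Group A

The rule appears to be: channel ≤ 18.
(mode=steady, channel=19, tag=T, power=7) — channel = 19, hence Group B. (mode=burst, channel=6, tag=Q, power=13) — channel = 6, hence Group A. (mode=steady, channel=8, tag=Q, power=10) — channel = 8, hence Group A.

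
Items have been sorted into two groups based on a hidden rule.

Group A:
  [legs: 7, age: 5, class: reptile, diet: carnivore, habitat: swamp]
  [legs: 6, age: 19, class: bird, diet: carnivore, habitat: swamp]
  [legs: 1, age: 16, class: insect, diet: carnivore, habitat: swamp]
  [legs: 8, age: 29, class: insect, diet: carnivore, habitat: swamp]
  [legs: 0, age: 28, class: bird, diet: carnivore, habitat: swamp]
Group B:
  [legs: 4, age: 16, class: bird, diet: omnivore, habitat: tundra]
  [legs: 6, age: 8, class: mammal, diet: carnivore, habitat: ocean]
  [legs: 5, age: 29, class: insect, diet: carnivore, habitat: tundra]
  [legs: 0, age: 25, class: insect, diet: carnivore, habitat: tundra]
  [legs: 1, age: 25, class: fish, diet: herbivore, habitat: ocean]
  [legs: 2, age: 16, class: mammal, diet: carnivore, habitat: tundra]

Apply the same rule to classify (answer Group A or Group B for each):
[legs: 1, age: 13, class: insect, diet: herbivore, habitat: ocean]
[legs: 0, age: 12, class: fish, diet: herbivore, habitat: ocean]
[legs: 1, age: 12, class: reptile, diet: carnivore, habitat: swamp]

Group B, Group B, Group A

The simplest hypothesis consistent with all the labels is: habitat is swamp.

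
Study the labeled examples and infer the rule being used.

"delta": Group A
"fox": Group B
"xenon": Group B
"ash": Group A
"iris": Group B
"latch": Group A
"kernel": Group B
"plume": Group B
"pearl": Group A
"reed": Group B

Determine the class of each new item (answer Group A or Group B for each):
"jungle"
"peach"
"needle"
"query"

Group B, Group A, Group B, Group B

Looking at the examples, the only property every 'Group A' case has and every 'Group B' case lacks is: contains 'a'.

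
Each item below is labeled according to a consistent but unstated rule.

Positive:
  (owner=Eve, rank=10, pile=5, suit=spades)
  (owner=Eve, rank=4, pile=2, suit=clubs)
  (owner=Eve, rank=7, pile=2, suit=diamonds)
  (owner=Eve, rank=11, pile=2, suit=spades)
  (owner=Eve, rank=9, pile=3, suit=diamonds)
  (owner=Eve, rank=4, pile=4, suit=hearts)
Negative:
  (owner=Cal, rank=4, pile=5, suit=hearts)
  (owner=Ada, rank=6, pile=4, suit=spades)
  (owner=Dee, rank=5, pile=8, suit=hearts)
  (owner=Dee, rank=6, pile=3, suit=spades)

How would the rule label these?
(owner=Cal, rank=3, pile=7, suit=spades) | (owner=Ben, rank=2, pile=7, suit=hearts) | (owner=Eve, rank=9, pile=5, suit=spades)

Negative, Negative, Positive

The rule appears to be: owner is Eve.
(owner=Cal, rank=3, pile=7, suit=spades) → owner is Cal → Negative.
(owner=Ben, rank=2, pile=7, suit=hearts) → owner is Ben → Negative.
(owner=Eve, rank=9, pile=5, suit=spades) → owner is Eve → Positive.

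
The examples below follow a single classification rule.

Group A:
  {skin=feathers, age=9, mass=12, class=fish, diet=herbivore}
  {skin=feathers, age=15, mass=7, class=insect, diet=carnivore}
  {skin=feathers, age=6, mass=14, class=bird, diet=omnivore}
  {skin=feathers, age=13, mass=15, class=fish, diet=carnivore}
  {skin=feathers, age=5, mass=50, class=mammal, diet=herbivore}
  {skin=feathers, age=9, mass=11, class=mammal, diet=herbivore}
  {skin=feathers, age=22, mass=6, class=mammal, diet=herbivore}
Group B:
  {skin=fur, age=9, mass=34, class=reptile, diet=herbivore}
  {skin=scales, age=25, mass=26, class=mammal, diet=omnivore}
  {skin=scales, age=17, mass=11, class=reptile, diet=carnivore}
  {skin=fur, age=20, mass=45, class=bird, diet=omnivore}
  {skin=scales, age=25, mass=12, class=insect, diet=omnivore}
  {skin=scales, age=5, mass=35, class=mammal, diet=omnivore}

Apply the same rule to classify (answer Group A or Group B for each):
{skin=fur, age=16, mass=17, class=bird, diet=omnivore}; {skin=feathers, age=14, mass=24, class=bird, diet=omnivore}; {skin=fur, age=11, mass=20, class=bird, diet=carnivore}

The classifier is using: skin is feathers.
{skin=fur, age=16, mass=17, class=bird, diet=omnivore} — skin is fur, hence Group B.
{skin=feathers, age=14, mass=24, class=bird, diet=omnivore} — skin is feathers, hence Group A.
{skin=fur, age=11, mass=20, class=bird, diet=carnivore} — skin is fur, hence Group B.

Group B, Group A, Group B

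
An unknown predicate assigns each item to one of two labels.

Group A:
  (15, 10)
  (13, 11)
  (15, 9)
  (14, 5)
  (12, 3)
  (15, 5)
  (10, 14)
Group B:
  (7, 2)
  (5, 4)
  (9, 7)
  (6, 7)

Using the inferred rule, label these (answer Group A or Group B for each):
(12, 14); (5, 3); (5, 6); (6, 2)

Group A, Group B, Group B, Group B

The simplest hypothesis consistent with all the labels is: first ≥ 10.
(12, 14) — first 12, hence Group A.
(5, 3) — first 5, hence Group B.
(5, 6) — first 5, hence Group B.
(6, 2) — first 6, hence Group B.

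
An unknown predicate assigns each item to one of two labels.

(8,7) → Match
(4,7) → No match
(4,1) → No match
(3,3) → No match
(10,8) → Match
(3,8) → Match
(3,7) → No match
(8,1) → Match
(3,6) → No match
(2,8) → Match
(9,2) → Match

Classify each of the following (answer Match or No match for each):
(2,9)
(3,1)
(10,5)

Match, No match, Match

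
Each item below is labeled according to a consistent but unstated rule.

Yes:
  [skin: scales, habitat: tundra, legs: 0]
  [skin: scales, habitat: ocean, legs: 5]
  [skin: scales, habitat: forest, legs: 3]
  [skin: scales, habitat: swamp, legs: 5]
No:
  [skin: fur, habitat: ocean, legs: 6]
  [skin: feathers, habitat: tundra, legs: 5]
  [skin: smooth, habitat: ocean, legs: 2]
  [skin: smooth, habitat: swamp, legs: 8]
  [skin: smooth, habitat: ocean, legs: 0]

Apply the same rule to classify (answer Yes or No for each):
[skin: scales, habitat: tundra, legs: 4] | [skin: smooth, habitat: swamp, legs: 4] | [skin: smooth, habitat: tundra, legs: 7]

Yes, No, No

The pattern is that an item is 'Yes' exactly when: skin is scales.
Yes: [skin: scales, habitat: tundra, legs: 4], since skin is scales.
No: [skin: smooth, habitat: swamp, legs: 4], since skin is smooth.
No: [skin: smooth, habitat: tundra, legs: 7], since skin is smooth.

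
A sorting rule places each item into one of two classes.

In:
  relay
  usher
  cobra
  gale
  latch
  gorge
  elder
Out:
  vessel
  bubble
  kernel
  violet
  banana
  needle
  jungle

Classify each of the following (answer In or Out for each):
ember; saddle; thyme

Every 'In' example satisfies: length ≤ 5. None of the 'Out' examples do.
ember: length 5 — qualifies, so In.
saddle: length 6 — does not satisfy this, so Out.
thyme: length 5 — qualifies, so In.

In, Out, In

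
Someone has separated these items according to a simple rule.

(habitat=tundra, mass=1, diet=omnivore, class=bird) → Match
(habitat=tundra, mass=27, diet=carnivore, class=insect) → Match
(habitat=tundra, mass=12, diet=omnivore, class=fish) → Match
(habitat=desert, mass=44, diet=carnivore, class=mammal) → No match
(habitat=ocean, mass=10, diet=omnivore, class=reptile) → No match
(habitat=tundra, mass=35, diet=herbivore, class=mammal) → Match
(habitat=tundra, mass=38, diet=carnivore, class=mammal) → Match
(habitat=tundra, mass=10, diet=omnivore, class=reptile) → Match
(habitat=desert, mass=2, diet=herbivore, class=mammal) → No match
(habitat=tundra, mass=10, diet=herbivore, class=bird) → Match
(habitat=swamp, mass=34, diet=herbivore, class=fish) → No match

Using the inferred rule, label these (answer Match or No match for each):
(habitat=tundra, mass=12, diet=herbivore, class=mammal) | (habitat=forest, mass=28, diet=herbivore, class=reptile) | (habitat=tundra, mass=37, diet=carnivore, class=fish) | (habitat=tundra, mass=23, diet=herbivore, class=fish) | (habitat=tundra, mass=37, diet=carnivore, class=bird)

Match, No match, Match, Match, Match

A rule that fits every label: habitat is tundra — true of each 'Match' example, false of each 'No match' one.
(habitat=tundra, mass=12, diet=herbivore, class=mammal): habitat is tundra — fits, so Match. (habitat=forest, mass=28, diet=herbivore, class=reptile): habitat is forest — lacks this property, so No match. (habitat=tundra, mass=37, diet=carnivore, class=fish): habitat is tundra — fits, so Match. (habitat=tundra, mass=23, diet=herbivore, class=fish): habitat is tundra — fits, so Match. (habitat=tundra, mass=37, diet=carnivore, class=bird): habitat is tundra — fits, so Match.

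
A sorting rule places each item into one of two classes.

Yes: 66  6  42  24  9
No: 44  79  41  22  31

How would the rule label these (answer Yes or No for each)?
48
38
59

Yes, No, No

The distinguishing property — multiple of 3 — holds for all the 'Yes' cases and none of the 'No' cases.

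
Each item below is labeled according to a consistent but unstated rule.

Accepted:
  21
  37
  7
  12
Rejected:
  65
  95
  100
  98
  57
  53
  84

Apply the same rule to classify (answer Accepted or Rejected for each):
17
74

Accepted, Rejected

The simplest hypothesis consistent with all the labels is: at most 37.
17 → 17 ≤ 37 → Accepted.
74 → 74 > 37 → Rejected.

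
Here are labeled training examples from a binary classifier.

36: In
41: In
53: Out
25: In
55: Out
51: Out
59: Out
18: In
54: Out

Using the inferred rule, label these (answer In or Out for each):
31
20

In, In

The simplest hypothesis consistent with all the labels is: at most 41.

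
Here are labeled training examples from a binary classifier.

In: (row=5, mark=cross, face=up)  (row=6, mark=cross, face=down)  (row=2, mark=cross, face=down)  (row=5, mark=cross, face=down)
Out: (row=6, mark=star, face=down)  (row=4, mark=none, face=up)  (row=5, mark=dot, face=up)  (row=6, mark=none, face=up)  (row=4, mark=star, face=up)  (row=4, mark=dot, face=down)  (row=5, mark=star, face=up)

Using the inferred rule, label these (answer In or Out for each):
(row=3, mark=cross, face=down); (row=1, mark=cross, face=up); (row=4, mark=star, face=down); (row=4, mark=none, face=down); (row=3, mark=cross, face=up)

In, In, Out, Out, In

Rule: mark is cross. This holds for each 'In' example and fails for each 'Out' one.
(row=3, mark=cross, face=down): In (mark is cross). (row=1, mark=cross, face=up): In (mark is cross). (row=4, mark=star, face=down): Out (mark is star). (row=4, mark=none, face=down): Out (mark is none). (row=3, mark=cross, face=up): In (mark is cross).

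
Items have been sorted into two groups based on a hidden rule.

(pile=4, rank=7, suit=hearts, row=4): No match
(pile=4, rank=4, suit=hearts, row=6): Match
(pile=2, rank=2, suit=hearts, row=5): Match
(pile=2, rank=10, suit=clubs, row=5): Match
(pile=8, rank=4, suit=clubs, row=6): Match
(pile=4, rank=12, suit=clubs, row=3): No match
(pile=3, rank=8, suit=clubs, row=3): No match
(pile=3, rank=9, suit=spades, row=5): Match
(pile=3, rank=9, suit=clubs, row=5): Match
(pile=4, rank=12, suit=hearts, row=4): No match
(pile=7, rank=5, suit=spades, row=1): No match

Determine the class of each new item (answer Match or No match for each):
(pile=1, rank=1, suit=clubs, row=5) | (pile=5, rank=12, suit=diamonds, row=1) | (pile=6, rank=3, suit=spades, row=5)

Every 'Match' example satisfies: row ≥ 5. None of the 'No match' examples do.

Match, No match, Match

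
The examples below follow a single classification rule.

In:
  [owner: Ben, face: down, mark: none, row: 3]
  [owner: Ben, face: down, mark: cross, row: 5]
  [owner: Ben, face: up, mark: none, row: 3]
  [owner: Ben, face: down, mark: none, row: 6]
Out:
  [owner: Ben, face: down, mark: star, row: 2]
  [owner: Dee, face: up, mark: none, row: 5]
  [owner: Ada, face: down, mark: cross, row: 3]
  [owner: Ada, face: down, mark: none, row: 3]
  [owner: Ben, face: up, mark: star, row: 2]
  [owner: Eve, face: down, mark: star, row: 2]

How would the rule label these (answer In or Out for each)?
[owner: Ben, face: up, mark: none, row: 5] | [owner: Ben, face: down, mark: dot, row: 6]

In, In

One predicate separates the groups cleanly: owner is Ben AND row ≥ 3.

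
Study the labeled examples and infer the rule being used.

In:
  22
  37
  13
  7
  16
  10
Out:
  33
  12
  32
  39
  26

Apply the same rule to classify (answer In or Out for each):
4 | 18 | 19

In, Out, In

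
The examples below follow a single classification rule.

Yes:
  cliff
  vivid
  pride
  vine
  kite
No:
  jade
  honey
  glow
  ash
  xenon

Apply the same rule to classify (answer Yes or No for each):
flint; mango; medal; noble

Yes, No, No, No

Checking candidate rules against both groups, what survives is: contains 'i'.
flint → has 'i' → Yes. mango → no 'i' → No. medal → no 'i' → No. noble → no 'i' → No.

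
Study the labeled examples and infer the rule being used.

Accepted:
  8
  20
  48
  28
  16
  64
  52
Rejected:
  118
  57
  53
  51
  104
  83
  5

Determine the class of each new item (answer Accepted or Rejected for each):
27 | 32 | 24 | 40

Rejected, Accepted, Accepted, Accepted

The distinguishing property — even AND at most 64 — holds for all the 'Accepted' cases and none of the 'Rejected' cases.
27: 27 is odd, 27 ≤ 64, does not pass → Rejected. 32: 32 is even, 32 ≤ 64, passes → Accepted. 24: 24 is even, 24 ≤ 64, passes → Accepted. 40: 40 is even, 40 ≤ 64, passes → Accepted.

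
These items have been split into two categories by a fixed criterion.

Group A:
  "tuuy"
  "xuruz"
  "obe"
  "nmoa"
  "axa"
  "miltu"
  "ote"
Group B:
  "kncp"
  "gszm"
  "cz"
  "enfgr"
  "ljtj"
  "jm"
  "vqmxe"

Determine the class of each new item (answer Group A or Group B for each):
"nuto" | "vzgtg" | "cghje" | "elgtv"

Group A, Group B, Group B, Group B

Rule: has ≥ 2 vowels. This holds for each 'Group A' example and fails for each 'Group B' one.
"nuto" — 2 vowels, hence Group A. "vzgtg" — 0 vowels, hence Group B. "cghje" — 1 vowel, hence Group B. "elgtv" — 1 vowel, hence Group B.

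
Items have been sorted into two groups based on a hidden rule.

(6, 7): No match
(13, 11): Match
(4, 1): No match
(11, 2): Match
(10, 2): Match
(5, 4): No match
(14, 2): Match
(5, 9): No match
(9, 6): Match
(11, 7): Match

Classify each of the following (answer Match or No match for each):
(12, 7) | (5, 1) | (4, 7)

Match, No match, No match

The classifier is using: first ≥ 7.
(12, 7) → first 12 → Match.
(5, 1) → first 5 → No match.
(4, 7) → first 4 → No match.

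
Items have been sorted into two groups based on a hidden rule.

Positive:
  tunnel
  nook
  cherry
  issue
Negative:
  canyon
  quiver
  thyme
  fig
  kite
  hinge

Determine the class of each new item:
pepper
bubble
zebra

Positive, Positive, Negative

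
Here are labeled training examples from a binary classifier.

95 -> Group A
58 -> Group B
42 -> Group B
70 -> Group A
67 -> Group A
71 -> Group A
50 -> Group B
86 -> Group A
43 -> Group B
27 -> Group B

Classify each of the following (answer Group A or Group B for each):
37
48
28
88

Every 'Group A' example satisfies: at least 67. None of the 'Group B' examples do.

Group B, Group B, Group B, Group A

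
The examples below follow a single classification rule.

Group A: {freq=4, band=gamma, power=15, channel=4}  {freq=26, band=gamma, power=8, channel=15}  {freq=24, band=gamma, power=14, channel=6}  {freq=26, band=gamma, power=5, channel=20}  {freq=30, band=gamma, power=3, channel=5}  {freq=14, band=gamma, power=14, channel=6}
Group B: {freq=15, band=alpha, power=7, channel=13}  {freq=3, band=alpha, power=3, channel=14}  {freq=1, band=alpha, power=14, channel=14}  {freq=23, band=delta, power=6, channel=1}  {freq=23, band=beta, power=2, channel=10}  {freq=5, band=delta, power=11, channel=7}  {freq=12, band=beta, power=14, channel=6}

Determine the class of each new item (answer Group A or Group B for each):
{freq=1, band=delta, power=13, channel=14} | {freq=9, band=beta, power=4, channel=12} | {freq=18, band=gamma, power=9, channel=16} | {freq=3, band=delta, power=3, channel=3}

Group B, Group B, Group A, Group B

One predicate separates the groups cleanly: band is gamma.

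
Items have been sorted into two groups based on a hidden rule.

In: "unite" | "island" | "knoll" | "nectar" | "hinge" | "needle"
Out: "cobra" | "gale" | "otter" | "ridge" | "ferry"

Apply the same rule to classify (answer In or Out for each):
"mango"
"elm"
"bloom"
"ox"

In, Out, Out, Out

All 'In' examples share one property — contains 'n' — and every 'Out' example lacks it.
"mango": has 'n' — passes, so In. "elm": no 'n' — doesn't match, so Out. "bloom": no 'n' — doesn't match, so Out. "ox": no 'n' — doesn't match, so Out.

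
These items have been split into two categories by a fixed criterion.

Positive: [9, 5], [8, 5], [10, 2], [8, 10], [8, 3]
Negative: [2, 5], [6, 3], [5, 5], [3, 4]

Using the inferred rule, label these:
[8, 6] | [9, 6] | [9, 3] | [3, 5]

Positive, Positive, Positive, Negative

Every 'Positive' example satisfies: sum ≥ 11. None of the 'Negative' examples do.
[8, 6] — 8+6 = 14, hence Positive.
[9, 6] — 9+6 = 15, hence Positive.
[9, 3] — 9+3 = 12, hence Positive.
[3, 5] — 3+5 = 8, hence Negative.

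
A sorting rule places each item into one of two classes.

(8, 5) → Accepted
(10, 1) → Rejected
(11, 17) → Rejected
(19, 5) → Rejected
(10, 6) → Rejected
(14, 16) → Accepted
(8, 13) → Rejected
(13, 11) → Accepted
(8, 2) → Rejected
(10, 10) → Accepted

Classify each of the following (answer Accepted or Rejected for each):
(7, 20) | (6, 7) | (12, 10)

Rejected, Accepted, Accepted

The classifier is using: |first − second| ≤ 3.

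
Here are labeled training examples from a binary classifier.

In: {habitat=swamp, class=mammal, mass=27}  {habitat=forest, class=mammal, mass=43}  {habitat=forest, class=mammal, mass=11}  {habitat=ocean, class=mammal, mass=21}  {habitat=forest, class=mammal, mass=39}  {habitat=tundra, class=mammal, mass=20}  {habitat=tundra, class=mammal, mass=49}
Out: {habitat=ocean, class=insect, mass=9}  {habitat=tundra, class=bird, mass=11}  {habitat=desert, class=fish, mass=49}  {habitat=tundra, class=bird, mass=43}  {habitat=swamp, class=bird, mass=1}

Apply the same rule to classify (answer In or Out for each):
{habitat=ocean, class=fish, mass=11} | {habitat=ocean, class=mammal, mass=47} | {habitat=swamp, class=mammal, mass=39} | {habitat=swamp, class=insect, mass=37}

Out, In, In, Out

Rule: class is mammal. This holds for each 'In' example and fails for each 'Out' one.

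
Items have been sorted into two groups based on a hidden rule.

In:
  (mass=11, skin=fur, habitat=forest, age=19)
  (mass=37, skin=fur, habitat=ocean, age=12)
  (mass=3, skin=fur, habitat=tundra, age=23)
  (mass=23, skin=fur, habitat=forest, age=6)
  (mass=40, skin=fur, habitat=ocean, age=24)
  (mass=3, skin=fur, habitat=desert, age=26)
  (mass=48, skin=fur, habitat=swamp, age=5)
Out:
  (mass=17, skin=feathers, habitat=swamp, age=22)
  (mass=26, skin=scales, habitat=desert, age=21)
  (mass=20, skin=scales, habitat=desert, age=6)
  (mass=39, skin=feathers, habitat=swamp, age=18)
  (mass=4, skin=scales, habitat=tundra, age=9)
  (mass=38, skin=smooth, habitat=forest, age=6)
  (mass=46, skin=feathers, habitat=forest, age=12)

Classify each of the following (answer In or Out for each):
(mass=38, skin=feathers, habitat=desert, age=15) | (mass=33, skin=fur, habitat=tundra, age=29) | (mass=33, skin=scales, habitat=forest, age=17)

Rule: skin is fur. This holds for each 'In' example and fails for each 'Out' one.
(mass=38, skin=feathers, habitat=desert, age=15) → skin is feathers → Out. (mass=33, skin=fur, habitat=tundra, age=29) → skin is fur → In. (mass=33, skin=scales, habitat=forest, age=17) → skin is scales → Out.

Out, In, Out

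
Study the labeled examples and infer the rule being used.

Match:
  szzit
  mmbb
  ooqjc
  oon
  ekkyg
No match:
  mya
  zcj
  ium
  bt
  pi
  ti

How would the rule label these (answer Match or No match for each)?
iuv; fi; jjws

No match, No match, Match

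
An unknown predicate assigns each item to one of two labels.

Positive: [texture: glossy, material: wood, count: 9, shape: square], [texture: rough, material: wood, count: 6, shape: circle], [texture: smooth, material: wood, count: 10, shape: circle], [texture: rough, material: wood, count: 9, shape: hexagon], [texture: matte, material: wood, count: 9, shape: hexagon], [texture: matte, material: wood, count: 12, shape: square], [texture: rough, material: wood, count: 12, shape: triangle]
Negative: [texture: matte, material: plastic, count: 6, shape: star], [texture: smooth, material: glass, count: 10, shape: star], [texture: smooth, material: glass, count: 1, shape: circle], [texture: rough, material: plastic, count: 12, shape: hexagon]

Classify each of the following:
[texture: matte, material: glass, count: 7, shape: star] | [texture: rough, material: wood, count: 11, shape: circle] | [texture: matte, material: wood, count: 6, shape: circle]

Negative, Positive, Positive

The distinguishing property — material is wood — holds for all the 'Positive' cases and none of the 'Negative' cases.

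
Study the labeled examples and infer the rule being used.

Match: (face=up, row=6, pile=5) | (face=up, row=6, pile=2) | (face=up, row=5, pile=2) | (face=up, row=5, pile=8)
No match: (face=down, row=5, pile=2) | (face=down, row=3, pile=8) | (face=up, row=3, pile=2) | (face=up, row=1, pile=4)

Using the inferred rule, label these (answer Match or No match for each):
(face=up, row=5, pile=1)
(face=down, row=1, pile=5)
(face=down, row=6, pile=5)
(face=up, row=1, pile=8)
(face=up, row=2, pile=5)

Match, No match, No match, No match, No match

The distinguishing property — face is up AND row ≥ 5 — holds for all the 'Match' cases and none of the 'No match' cases.
(face=up, row=5, pile=1): face is up, row = 5 — qualifies, so Match.
(face=down, row=1, pile=5): face is down, row = 1 — does not pass, so No match.
(face=down, row=6, pile=5): face is down, row = 6 — does not pass, so No match.
(face=up, row=1, pile=8): face is up, row = 1 — does not pass, so No match.
(face=up, row=2, pile=5): face is up, row = 2 — does not pass, so No match.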